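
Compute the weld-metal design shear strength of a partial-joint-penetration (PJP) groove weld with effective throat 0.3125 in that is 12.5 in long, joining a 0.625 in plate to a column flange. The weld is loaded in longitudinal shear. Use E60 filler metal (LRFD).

E60XX → F_EXX = 60 ksi.
Effective throat (given) t_e = 0.3125 in.
A_we = 0.3125 × 12.5 = 3.906 in².
F_nw = 0.6 F_EXX = 36 ksi.
φR_n = 0.75 × 36 × 3.906 = 105.5 kip.

φR_n ≈ 105 kip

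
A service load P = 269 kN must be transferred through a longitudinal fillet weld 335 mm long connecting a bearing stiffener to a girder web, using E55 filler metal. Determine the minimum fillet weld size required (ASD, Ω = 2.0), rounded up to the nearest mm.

w = 7 mm

E55XX → F_EXX = 550 MPa.
Total weld length L = 335 mm.
Required throat t_e = P × Ω / (0.6 F_EXX × L) = 269 × 2.0 / (0.6 × 550 × 335 × 10⁻³) = 4.867 mm.
Required leg w = t_e / 0.707 = 6.883 mm → use 7 mm.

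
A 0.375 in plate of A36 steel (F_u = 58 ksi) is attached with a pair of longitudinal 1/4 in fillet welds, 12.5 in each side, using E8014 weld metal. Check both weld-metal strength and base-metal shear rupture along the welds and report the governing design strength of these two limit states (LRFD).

φR_n ≈ 159 kip (weld metal governs)

E80XX → F_EXX = 80 ksi.
t_e = 0.707 × 0.25 = 0.1767 in; L = 25 in.
Weld metal: φR_n = 0.75 × 0.6 × 80 × 0.1767 × 25 = 159.1 kip.
Base metal (shear rupture): φR_n = 0.75 × 0.6 × 58 × 0.375 × 25 = 244.7 kip.
Governing: weld metal.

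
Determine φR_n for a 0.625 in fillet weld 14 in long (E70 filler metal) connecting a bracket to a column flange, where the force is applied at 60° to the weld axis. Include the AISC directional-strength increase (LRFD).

φR_n ≈ 273 kip

E70XX → F_EXX = 70 ksi.
t_e = 0.707 × 0.625 = 0.4419 in; A_we = 0.4419 × 14 = 6.186 in².
Directional factor: 1.0 + 0.5 sin^1.5(60°) = 1.403.
F_nw = 0.6 × 70 × 1.403 = 58.92 ksi.
φR_n = 0.75 × 58.92 × 6.186 = 273.4 kip.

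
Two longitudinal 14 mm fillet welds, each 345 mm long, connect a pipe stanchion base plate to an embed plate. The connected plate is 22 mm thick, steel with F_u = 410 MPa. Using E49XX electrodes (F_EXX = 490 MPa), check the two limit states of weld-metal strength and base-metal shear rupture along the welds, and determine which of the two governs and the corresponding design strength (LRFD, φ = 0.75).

t_e = 0.707 × 14 = 9.898 mm; L = 690 mm.
Weld metal: φR_n = 0.75 × 0.6 × 490 × 9.898 × 690 × 10⁻³ = 1506 kN.
Base metal (shear rupture): φR_n = 0.75 × 0.6 × 410 × 22 × 690 × 10⁻³ = 2801 kN.
Governing: weld metal.

φR_n ≈ 1510 kN (weld metal governs)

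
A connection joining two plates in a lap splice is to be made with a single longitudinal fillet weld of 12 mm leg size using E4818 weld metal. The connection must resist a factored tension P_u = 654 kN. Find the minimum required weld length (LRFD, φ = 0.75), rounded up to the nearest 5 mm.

L = 360 mm

E48XX → F_EXX = 480 MPa.
Throat t_e = 0.707 × 12 = 8.484 mm.
φr_n = 0.75 × 0.6 × 480 × 8.484 × 10⁻³ = 1.833 kN/mm.
L_req = P_u / φr_n = 654 / 1.833 = 356.9 mm total.
Round up → use L = 360 mm.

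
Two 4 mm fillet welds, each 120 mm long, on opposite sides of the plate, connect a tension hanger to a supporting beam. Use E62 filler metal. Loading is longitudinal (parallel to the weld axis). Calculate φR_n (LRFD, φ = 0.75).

E62XX → F_EXX = 620 MPa.
Effective throat t_e = 0.707 × 4 = 2.828 mm.
Total length L = 240 mm; A_we = 2.828 × 240 = 678.7 mm².
F_nw = 0.6 F_EXX = 0.6 × 620 = 372 MPa.
φR_n = 0.75 × 372 × 678.7 × 10⁻³ = 189.4 kN.

φR_n ≈ 189 kN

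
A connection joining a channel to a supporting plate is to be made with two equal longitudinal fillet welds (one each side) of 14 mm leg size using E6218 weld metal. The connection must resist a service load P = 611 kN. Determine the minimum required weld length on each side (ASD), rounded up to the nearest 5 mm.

L = 170 mm on each side

E62XX → F_EXX = 620 MPa.
Throat t_e = 0.707 × 14 = 9.898 mm.
r_n/Ω = (0.6 × 620 × 9.898) / 2.0 = 1841 N/mm = 1.841 kN/mm.
L_req = P / (r_n/Ω) = 611 / 1.841 = 331.9 mm total.
Per side: 331.9 / 2 = 165.9 mm.
Round up → use L = 170 mm on each side.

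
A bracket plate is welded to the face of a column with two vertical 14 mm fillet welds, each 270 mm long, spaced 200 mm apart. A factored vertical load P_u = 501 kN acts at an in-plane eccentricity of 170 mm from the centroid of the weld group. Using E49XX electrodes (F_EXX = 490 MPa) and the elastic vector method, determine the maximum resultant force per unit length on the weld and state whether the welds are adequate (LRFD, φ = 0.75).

Total weld length L_w = 540 mm. Treat welds as unit-width lines.
Polar moment about centroid: J = 2[d³/12 + d(b/2)²] = 2[270³/12 + 270×100²] = 8680000 mm³.
Direct shear f_v = P/L_w = 501×10³ / 540 = 927.8 N/mm (vertical).
Torsion M = P·e = 501×10³ × 170 = 85170000 N·mm.
Critical point at (x, y) = (100, 135) from centroid. f_tx = M·y/J = 1325 N/mm; f_ty = M·x/J = 981.2 N/mm.
Resultant f_max = √[f_tx² + (f_v + f_ty)²] = √[1325² + (927.8 + 981.2)²] = 2323 N/mm.
Capacity per unit length: φr_n = 0.75 × 0.6 × 490 × (0.707 × 14) = 2183 N/mm.
2323 > 2183 → NOT adequate.

f_max ≈ 2320 N/mm; NOT adequate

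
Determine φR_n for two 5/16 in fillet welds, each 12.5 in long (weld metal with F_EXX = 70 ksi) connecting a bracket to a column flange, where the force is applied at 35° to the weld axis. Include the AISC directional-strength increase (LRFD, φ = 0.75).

φR_n ≈ 212 kip

t_e = 0.707 × 0.3125 = 0.2209 in; A_we = 0.2209 × 25 = 5.523 in².
Directional factor: 1.0 + 0.5 sin^1.5(35°) = 1.217.
F_nw = 0.6 × 70 × 1.217 = 51.12 ksi.
φR_n = 0.75 × 51.12 × 5.523 = 211.8 kip.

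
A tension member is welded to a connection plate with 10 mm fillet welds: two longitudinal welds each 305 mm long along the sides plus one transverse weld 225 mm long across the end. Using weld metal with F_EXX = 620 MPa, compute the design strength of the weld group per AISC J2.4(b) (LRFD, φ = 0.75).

φR_n ≈ 1690 kN

t_e = 0.707 × 10 = 7.07 mm.
R_nwl = 0.6 × 620 × 7.07 × 610 × 10⁻³ = 1604 kN (longitudinal, 2 welds).
R_nwt = 0.6 × 620 × 7.07 × 225 × 10⁻³ = 591.8 kN (transverse, base value).
(i) R_nwl + R_nwt = 2196 kN; (ii) 0.85 R_nwl + 1.5 R_nwt = 2251 kN.
R_n = max = 2251 kN [governs: (ii)]; φR_n = 1688 kN.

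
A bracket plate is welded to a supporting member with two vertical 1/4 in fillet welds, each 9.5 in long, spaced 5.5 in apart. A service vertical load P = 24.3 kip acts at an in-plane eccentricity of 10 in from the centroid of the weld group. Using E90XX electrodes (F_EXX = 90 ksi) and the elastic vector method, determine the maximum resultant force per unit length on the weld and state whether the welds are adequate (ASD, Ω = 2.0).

f_max ≈ 5.41 kip/in; NOT adequate

Total weld length L_w = 19 in. Treat welds as unit-width lines.
Polar moment about centroid: J = 2[d³/12 + d(b/2)²] = 2[9.5³/12 + 9.5×2.75²] = 286.6 in³.
Direct shear f_v = P/L_w = 24.3 / 19 = 1.279 kip/in (vertical).
Torsion M = P·e = 24.3 × 10 = 243 kip·in.
Critical point at (x, y) = (2.75, 4.75) from centroid. f_tx = M·y/J = 4.028 kip/in; f_ty = M·x/J = 2.332 kip/in.
Resultant f_max = √[f_tx² + (f_v + f_ty)²] = √[4.028² + (1.279 + 2.332)²] = 5.409 kip/in.
Capacity per unit length: r_n/Ω = (1/2.0) × 0.6 × 90 × (0.707 × 0.25) = 4.772 kip/in.
5.409 > 4.772 → NOT adequate.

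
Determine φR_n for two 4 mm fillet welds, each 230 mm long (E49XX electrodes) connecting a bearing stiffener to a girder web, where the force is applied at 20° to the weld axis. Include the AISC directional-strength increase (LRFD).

φR_n ≈ 316 kN

E49XX → F_EXX = 490 MPa.
t_e = 0.707 × 4 = 2.828 mm; A_we = 2.828 × 460 = 1301 mm².
Directional factor: 1.0 + 0.5 sin^1.5(20°) = 1.1.
F_nw = 0.6 × 490 × 1.1 = 323.4 MPa.
φR_n = 0.75 × 323.4 × 1301 × 10⁻³ = 315.5 kN.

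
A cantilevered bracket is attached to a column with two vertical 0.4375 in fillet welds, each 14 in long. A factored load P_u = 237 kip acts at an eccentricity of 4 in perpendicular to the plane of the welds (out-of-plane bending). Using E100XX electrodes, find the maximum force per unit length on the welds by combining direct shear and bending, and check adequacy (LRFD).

E100XX → F_EXX = 100 ksi.
L_w = 2 × 14 = 28 in; section modulus (unit throat) S = 2 × L²/6 = 65.33 in².
Direct shear f_v = P/L_w = 237/28 = 8.464 kip/in.
Moment M = P × e = 237 × 4 = 948 kip·in; bending f_b = M/S = 14.51 kip/in.
f_max = √(f_v² + f_b²) = √(8.464² + 14.51²) = 16.8 kip/in.
φr_n = 0.75 × 0.6 × 100 × (0.707 × 0.4375) = 13.92 kip/in → NOT adequate.

f_max ≈ 16.8 kip/in; NOT adequate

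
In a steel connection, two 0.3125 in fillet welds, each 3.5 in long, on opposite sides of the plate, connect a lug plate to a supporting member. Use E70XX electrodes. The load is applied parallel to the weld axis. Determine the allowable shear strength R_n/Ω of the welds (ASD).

E70XX → F_EXX = 70 ksi.
Effective throat t_e = 0.707 × 0.3125 = 0.2209 in.
Total length L = 7 in; A_we = 0.2209 × 7 = 1.547 in².
F_nw = 0.6 F_EXX = 0.6 × 70 = 42 ksi.
R_n = 42 × 1.547 = 64.96 kips; R_n/Ω = 64.96/2.0 = 32.48 kips.

R_n/Ω ≈ 32.5 kips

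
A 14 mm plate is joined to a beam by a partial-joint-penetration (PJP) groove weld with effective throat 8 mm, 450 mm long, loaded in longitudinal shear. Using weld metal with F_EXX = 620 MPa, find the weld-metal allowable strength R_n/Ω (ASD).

R_n/Ω ≈ 670 kN

Effective throat (given) t_e = 8 mm.
A_we = 8 × 450 = 3600 mm².
F_nw = 0.6 F_EXX = 372 MPa.
R_n/Ω = (372 × 3600) / 2.0 × 10⁻³ = 669.6 kN.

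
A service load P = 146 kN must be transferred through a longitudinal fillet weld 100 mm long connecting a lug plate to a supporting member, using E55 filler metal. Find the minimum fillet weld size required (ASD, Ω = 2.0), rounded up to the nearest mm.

E55XX → F_EXX = 550 MPa.
Total weld length L = 100 mm.
Required throat t_e = P × Ω / (0.6 F_EXX × L) = 146 × 2.0 / (0.6 × 550 × 100 × 10⁻³) = 8.848 mm.
Required leg w = t_e / 0.707 = 12.52 mm → use 13 mm.

w = 13 mm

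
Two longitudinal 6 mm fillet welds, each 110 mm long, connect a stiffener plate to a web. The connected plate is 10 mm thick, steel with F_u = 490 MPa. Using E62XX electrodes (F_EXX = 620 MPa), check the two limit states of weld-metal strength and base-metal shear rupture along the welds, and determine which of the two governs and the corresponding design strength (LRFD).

t_e = 0.707 × 6 = 4.242 mm; L = 220 mm.
Weld metal: φR_n = 0.75 × 0.6 × 620 × 4.242 × 220 × 10⁻³ = 260.4 kN.
Base metal (shear rupture): φR_n = 0.75 × 0.6 × 490 × 10 × 220 × 10⁻³ = 485.1 kN.
Governing: weld metal.

φR_n ≈ 260 kN (weld metal governs)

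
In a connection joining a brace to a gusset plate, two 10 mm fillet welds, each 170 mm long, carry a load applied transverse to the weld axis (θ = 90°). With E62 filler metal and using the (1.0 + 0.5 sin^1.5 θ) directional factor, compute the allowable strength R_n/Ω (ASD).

R_n/Ω ≈ 671 kN

E62XX → F_EXX = 620 MPa.
t_e = 0.707 × 10 = 7.07 mm; A_we = 7.07 × 340 = 2404 mm².
Directional factor: 1.0 + 0.5 sin^1.5(90°) = 1.5.
F_nw = 0.6 × 620 × 1.5 = 558 MPa.
R_n/Ω = (558 × 2404) / 2.0 × 10⁻³ = 670.7 kN.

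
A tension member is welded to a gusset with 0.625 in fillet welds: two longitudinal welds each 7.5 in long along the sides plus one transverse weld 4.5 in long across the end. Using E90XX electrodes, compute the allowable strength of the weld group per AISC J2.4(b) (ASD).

E90XX → F_EXX = 90 ksi.
t_e = 0.707 × 0.625 = 0.4419 in.
R_nwl = 0.6 × 90 × 0.4419 × 15 = 357.9 kip (longitudinal, 2 welds).
R_nwt = 0.6 × 90 × 0.4419 × 4.5 = 107.4 kip (transverse, base value).
(i) R_nwl + R_nwt = 465.3 kip; (ii) 0.85 R_nwl + 1.5 R_nwt = 465.3 kip.
R_n = max = 465.3 kip [governs: (ii)]; R_n/Ω = 232.6 kip.

R_n/Ω ≈ 233 kip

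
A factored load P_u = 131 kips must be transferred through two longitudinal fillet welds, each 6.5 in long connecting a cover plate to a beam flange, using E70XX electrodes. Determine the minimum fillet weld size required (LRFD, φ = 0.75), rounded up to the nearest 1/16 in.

w = 1/2 in

E70XX → F_EXX = 70 ksi.
Total weld length L = 13 in.
Required throat t_e = P_u / (φ × 0.6 F_EXX × L) = 131 / (0.75 × 0.6 × 70 × 13) = 0.3199 in.
Required leg w = t_e / 0.707 = 0.4525 in → use 1/2 in.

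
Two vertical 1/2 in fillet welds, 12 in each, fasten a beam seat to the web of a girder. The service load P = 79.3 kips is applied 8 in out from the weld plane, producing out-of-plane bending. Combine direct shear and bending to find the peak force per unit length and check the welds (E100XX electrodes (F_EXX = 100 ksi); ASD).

f_max ≈ 13.6 kip/in; NOT adequate

L_w = 2 × 12 = 24 in; section modulus (unit throat) S = 2 × L²/6 = 48 in².
Direct shear f_v = P/L_w = 79.3/24 = 3.304 kip/in.
Moment M = P × e = 79.3 × 8 = 634.4 kip·in; bending f_b = M/S = 13.22 kip/in.
f_max = √(f_v² + f_b²) = √(3.304² + 13.22²) = 13.62 kip/in.
r_n/Ω = (1/2.0) × 0.6 × 100 × (0.707 × 0.5) = 10.6 kip/in → NOT adequate.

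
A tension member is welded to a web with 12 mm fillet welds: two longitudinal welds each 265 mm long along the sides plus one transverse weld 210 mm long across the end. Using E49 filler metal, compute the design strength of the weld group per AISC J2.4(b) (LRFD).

E49XX → F_EXX = 490 MPa.
t_e = 0.707 × 12 = 8.484 mm.
R_nwl = 0.6 × 490 × 8.484 × 530 × 10⁻³ = 1322 kN (longitudinal, 2 welds).
R_nwt = 0.6 × 490 × 8.484 × 210 × 10⁻³ = 523.8 kN (transverse, base value).
(i) R_nwl + R_nwt = 1846 kN; (ii) 0.85 R_nwl + 1.5 R_nwt = 1909 kN.
R_n = max = 1909 kN [governs: (ii)]; φR_n = 1432 kN.

φR_n ≈ 1430 kN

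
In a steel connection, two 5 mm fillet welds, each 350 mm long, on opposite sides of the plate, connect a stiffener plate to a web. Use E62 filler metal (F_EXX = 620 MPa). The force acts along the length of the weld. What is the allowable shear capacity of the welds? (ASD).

Effective throat t_e = 0.707 × 5 = 3.535 mm.
Total length L = 700 mm; A_we = 3.535 × 700 = 2474 mm².
F_nw = 0.6 F_EXX = 0.6 × 620 = 372 MPa.
R_n = 372 × 2474 × 10⁻³ = 920.5 kN; R_n/Ω = 920.5/2.0 = 460.3 kN.

R_n/Ω ≈ 460 kN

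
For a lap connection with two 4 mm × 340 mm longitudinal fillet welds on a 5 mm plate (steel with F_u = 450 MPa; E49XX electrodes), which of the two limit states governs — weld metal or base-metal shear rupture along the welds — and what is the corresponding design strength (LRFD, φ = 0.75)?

E49XX → F_EXX = 490 MPa.
t_e = 0.707 × 4 = 2.828 mm; L = 680 mm.
Weld metal: φR_n = 0.75 × 0.6 × 490 × 2.828 × 680 × 10⁻³ = 424 kN.
Base metal (shear rupture): φR_n = 0.75 × 0.6 × 450 × 5 × 680 × 10⁻³ = 688.5 kN.
Governing: weld metal.

φR_n ≈ 424 kN (weld metal governs)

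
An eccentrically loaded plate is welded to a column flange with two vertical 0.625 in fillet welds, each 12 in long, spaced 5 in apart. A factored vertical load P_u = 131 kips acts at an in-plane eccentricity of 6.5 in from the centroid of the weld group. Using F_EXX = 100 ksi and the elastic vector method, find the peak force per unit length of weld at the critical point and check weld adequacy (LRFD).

Total weld length L_w = 24 in. Treat welds as unit-width lines.
Polar moment about centroid: J = 2[d³/12 + d(b/2)²] = 2[12³/12 + 12×2.5²] = 438 in³.
Direct shear f_v = P/L_w = 131 / 24 = 5.458 kip/in (vertical).
Torsion M = P·e = 131 × 6.5 = 851.5 kip·in.
Critical point at (x, y) = (2.5, 6) from centroid. f_tx = M·y/J = 11.66 kip/in; f_ty = M·x/J = 4.86 kip/in.
Resultant f_max = √[f_tx² + (f_v + f_ty)²] = √[11.66² + (5.458 + 4.86)²] = 15.57 kip/in.
Capacity per unit length: φr_n = 0.75 × 0.6 × 100 × (0.707 × 0.625) = 19.88 kip/in.
15.57 ≤ 19.88 → adequate.

f_max ≈ 15.6 kip/in; adequate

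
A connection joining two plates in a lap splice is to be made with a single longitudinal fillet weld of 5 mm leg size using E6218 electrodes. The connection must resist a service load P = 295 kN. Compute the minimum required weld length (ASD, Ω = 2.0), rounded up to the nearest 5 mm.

E62XX → F_EXX = 620 MPa.
Throat t_e = 0.707 × 5 = 3.535 mm.
r_n/Ω = (0.6 × 620 × 3.535) / 2.0 = 657.5 N/mm = 0.6575 kN/mm.
L_req = P / (r_n/Ω) = 295 / 0.6575 = 448.7 mm total.
Round up → use L = 450 mm.

L = 450 mm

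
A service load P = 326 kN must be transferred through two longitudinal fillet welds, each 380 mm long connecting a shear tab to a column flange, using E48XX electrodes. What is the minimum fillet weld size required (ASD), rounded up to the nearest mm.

w = 5 mm

E48XX → F_EXX = 480 MPa.
Total weld length L = 760 mm.
Required throat t_e = P × Ω / (0.6 F_EXX × L) = 326 × 2.0 / (0.6 × 480 × 760 × 10⁻³) = 2.979 mm.
Required leg w = t_e / 0.707 = 4.213 mm → use 5 mm.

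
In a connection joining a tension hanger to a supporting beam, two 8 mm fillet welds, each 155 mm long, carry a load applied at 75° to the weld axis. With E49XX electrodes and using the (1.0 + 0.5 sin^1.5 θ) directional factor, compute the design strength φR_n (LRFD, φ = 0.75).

E49XX → F_EXX = 490 MPa.
t_e = 0.707 × 8 = 5.656 mm; A_we = 5.656 × 310 = 1753 mm².
Directional factor: 1.0 + 0.5 sin^1.5(75°) = 1.475.
F_nw = 0.6 × 490 × 1.475 = 433.6 MPa.
φR_n = 0.75 × 433.6 × 1753 × 10⁻³ = 570.1 kN.

φR_n ≈ 570 kN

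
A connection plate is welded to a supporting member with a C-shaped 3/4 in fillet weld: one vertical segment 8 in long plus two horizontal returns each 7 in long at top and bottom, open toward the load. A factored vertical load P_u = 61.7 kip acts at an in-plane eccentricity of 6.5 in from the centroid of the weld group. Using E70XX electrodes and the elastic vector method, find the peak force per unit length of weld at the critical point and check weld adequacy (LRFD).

E70XX → F_EXX = 70 ksi.
Total weld length L_w = 22 in. Treat welds as unit-width lines.
Centroid: x̄ = 2×7×3.5 / 22 = 2.227 in from the vertical weld.
Polar moment about centroid: J = I_x + I_y = [8³/12 + 2×7×4²] + [8×2.227² + 2(7³/12 + 7×1.273²)] = 386.2 in³.
Direct shear f_v = P/L_w = 61.7 / 22 = 2.805 kip/in (vertical).
Torsion M = P·e = 61.7 × 6.5 = 401.05 kip·in.
Critical point at (x, y) = (4.773, 4) from centroid. f_tx = M·y/J = 4.154 kip/in; f_ty = M·x/J = 4.956 kip/in.
Resultant f_max = √[f_tx² + (f_v + f_ty)²] = √[4.154² + (2.805 + 4.956)²] = 8.803 kip/in.
Capacity per unit length: φr_n = 0.75 × 0.6 × 70 × (0.707 × 0.75) = 16.7 kip/in.
8.803 ≤ 16.7 → adequate.

f_max ≈ 8.8 kip/in; adequate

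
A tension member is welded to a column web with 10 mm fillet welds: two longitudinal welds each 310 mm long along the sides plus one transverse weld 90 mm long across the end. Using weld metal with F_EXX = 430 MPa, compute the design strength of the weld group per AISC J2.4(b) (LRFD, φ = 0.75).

t_e = 0.707 × 10 = 7.07 mm.
R_nwl = 0.6 × 430 × 7.07 × 620 × 10⁻³ = 1131 kN (longitudinal, 2 welds).
R_nwt = 0.6 × 430 × 7.07 × 90 × 10⁻³ = 164.2 kN (transverse, base value).
(i) R_nwl + R_nwt = 1295 kN; (ii) 0.85 R_nwl + 1.5 R_nwt = 1208 kN.
R_n = max = 1295 kN [governs: (i)]; φR_n = 971.3 kN.

φR_n ≈ 971 kN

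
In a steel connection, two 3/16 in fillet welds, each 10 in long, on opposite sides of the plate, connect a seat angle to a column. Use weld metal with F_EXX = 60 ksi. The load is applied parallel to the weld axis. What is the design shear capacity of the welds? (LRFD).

Effective throat t_e = 0.707 × 0.1875 = 0.1326 in.
Total length L = 20 in; A_we = 0.1326 × 20 = 2.651 in².
F_nw = 0.6 F_EXX = 0.6 × 60 = 36 ksi.
φR_n = 0.75 × 36 × 2.651 = 71.58 kips.

φR_n ≈ 71.6 kips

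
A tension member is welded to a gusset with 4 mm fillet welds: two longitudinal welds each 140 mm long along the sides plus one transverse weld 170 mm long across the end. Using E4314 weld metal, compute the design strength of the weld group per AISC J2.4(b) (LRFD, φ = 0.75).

φR_n ≈ 270 kN

E43XX → F_EXX = 430 MPa.
t_e = 0.707 × 4 = 2.828 mm.
R_nwl = 0.6 × 430 × 2.828 × 280 × 10⁻³ = 204.3 kN (longitudinal, 2 welds).
R_nwt = 0.6 × 430 × 2.828 × 170 × 10⁻³ = 124 kN (transverse, base value).
(i) R_nwl + R_nwt = 328.3 kN; (ii) 0.85 R_nwl + 1.5 R_nwt = 359.7 kN.
R_n = max = 359.7 kN [governs: (ii)]; φR_n = 269.8 kN.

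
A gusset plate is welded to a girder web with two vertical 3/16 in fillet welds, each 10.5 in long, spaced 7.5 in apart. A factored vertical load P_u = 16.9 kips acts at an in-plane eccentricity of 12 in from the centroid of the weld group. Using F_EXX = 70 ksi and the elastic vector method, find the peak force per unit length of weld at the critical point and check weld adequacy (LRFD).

Total weld length L_w = 21 in. Treat welds as unit-width lines.
Polar moment about centroid: J = 2[d³/12 + d(b/2)²] = 2[10.5³/12 + 10.5×3.75²] = 488.2 in³.
Direct shear f_v = P/L_w = 16.9 / 21 = 0.8048 kip/in (vertical).
Torsion M = P·e = 16.9 × 12 = 202.8 kip·in.
Critical point at (x, y) = (3.75, 5.25) from centroid. f_tx = M·y/J = 2.181 kip/in; f_ty = M·x/J = 1.558 kip/in.
Resultant f_max = √[f_tx² + (f_v + f_ty)²] = √[2.181² + (0.8048 + 1.558)²] = 3.215 kip/in.
Capacity per unit length: φr_n = 0.75 × 0.6 × 70 × (0.707 × 0.1875) = 4.176 kip/in.
3.215 ≤ 4.176 → adequate.

f_max ≈ 3.21 kip/in; adequate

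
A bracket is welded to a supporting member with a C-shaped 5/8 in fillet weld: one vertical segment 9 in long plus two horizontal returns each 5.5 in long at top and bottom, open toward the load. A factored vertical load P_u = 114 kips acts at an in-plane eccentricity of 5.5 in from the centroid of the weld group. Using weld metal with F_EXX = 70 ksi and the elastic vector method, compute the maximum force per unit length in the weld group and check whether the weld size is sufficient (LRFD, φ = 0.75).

f_max ≈ 15.2 kip/in; NOT adequate

Total weld length L_w = 20 in. Treat welds as unit-width lines.
Centroid: x̄ = 2×5.5×2.75 / 20 = 1.512 in from the vertical weld.
Polar moment about centroid: J = I_x + I_y = [9³/12 + 2×5.5×4.5²] + [9×1.512² + 2(5.5³/12 + 5.5×1.238²)] = 348.7 in³.
Direct shear f_v = P/L_w = 114 / 20 = 5.7 kip/in (vertical).
Torsion M = P·e = 114 × 5.5 = 627 kip·in.
Critical point at (x, y) = (3.987, 4.5) from centroid. f_tx = M·y/J = 8.092 kip/in; f_ty = M·x/J = 7.171 kip/in.
Resultant f_max = √[f_tx² + (f_v + f_ty)²] = √[8.092² + (5.7 + 7.171)²] = 15.2 kip/in.
Capacity per unit length: φr_n = 0.75 × 0.6 × 70 × (0.707 × 0.625) = 13.92 kip/in.
15.2 > 13.92 → NOT adequate.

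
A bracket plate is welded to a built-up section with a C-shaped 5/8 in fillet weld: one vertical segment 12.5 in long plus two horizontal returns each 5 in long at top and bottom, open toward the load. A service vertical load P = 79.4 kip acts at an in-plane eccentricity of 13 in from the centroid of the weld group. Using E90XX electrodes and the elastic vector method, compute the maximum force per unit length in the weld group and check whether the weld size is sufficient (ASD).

E90XX → F_EXX = 90 ksi.
Total weld length L_w = 22.5 in. Treat welds as unit-width lines.
Centroid: x̄ = 2×5×2.5 / 22.5 = 1.111 in from the vertical weld.
Polar moment about centroid: J = I_x + I_y = [12.5³/12 + 2×5×6.25²] + [12.5×1.111² + 2(5³/12 + 5×1.389²)] = 608.9 in³.
Direct shear f_v = P/L_w = 79.4 / 22.5 = 3.529 kip/in (vertical).
Torsion M = P·e = 79.4 × 13 = 1032.2 kip·in.
Critical point at (x, y) = (3.889, 6.25) from centroid. f_tx = M·y/J = 10.59 kip/in; f_ty = M·x/J = 6.592 kip/in.
Resultant f_max = √[f_tx² + (f_v + f_ty)²] = √[10.59² + (3.529 + 6.592)²] = 14.65 kip/in.
Capacity per unit length: r_n/Ω = (1/2.0) × 0.6 × 90 × (0.707 × 0.625) = 11.93 kip/in.
14.65 > 11.93 → NOT adequate.

f_max ≈ 14.7 kip/in; NOT adequate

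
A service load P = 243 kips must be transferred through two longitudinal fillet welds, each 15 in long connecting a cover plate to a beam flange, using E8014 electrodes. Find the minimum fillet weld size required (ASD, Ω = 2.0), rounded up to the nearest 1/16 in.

w = 1/2 in

E80XX → F_EXX = 80 ksi.
Total weld length L = 30 in.
Required throat t_e = P × Ω / (0.6 F_EXX × L) = 243 × 2.0 / (0.6 × 80 × 30) = 0.3375 in.
Required leg w = t_e / 0.707 = 0.4774 in → use 1/2 in.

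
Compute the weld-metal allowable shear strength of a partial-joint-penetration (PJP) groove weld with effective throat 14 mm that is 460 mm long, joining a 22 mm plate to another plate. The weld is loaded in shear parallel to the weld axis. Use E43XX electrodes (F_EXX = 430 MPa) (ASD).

Effective throat (given) t_e = 14 mm.
A_we = 14 × 460 = 6440 mm².
F_nw = 0.6 F_EXX = 258 MPa.
R_n/Ω = (258 × 6440) / 2.0 × 10⁻³ = 830.8 kN.

R_n/Ω ≈ 831 kN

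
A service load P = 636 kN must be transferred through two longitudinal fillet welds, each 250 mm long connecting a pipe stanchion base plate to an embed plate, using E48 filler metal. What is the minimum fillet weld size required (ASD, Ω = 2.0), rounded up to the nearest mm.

w = 13 mm

E48XX → F_EXX = 480 MPa.
Total weld length L = 500 mm.
Required throat t_e = P × Ω / (0.6 F_EXX × L) = 636 × 2.0 / (0.6 × 480 × 500 × 10⁻³) = 8.833 mm.
Required leg w = t_e / 0.707 = 12.49 mm → use 13 mm.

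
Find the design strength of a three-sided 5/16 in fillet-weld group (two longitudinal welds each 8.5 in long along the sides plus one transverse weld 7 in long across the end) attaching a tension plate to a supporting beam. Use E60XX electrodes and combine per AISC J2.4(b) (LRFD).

φR_n ≈ 149 kip

E60XX → F_EXX = 60 ksi.
t_e = 0.707 × 0.3125 = 0.2209 in.
R_nwl = 0.6 × 60 × 0.2209 × 17 = 135.2 kip (longitudinal, 2 welds).
R_nwt = 0.6 × 60 × 0.2209 × 7 = 55.68 kip (transverse, base value).
(i) R_nwl + R_nwt = 190.9 kip; (ii) 0.85 R_nwl + 1.5 R_nwt = 198.4 kip.
R_n = max = 198.4 kip [governs: (ii)]; φR_n = 148.8 kip.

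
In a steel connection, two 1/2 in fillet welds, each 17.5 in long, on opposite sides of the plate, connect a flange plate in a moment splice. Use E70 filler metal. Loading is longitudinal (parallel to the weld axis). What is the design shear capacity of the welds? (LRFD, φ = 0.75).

E70XX → F_EXX = 70 ksi.
Effective throat t_e = 0.707 × 0.5 = 0.3535 in.
Total length L = 35 in; A_we = 0.3535 × 35 = 12.37 in².
F_nw = 0.6 F_EXX = 0.6 × 70 = 42 ksi.
φR_n = 0.75 × 42 × 12.37 = 389.7 kip.

φR_n ≈ 390 kip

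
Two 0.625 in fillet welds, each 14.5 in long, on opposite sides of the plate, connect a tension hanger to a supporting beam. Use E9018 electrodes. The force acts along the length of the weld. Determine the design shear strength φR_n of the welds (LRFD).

E90XX → F_EXX = 90 ksi.
Effective throat t_e = 0.707 × 0.625 = 0.4419 in.
Total length L = 29 in; A_we = 0.4419 × 29 = 12.81 in².
F_nw = 0.6 F_EXX = 0.6 × 90 = 54 ksi.
φR_n = 0.75 × 54 × 12.81 = 519 kips.

φR_n ≈ 519 kips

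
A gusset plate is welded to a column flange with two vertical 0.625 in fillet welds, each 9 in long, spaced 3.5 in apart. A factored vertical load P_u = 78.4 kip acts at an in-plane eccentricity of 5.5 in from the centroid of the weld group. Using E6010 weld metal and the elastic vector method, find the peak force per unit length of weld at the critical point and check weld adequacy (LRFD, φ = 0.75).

E60XX → F_EXX = 60 ksi.
Total weld length L_w = 18 in. Treat welds as unit-width lines.
Polar moment about centroid: J = 2[d³/12 + d(b/2)²] = 2[9³/12 + 9×1.75²] = 176.6 in³.
Direct shear f_v = P/L_w = 78.4 / 18 = 4.356 kip/in (vertical).
Torsion M = P·e = 78.4 × 5.5 = 431.2 kip·in.
Critical point at (x, y) = (1.75, 4.5) from centroid. f_tx = M·y/J = 10.99 kip/in; f_ty = M·x/J = 4.272 kip/in.
Resultant f_max = √[f_tx² + (f_v + f_ty)²] = √[10.99² + (4.356 + 4.272)²] = 13.97 kip/in.
Capacity per unit length: φr_n = 0.75 × 0.6 × 60 × (0.707 × 0.625) = 11.93 kip/in.
13.97 > 11.93 → NOT adequate.

f_max ≈ 14 kip/in; NOT adequate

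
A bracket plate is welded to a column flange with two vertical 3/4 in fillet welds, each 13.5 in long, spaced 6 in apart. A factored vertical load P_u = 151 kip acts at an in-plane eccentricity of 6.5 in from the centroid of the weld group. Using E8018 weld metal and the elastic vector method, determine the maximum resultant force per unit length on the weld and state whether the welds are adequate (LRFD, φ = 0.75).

f_max ≈ 14.3 kip/in; adequate

E80XX → F_EXX = 80 ksi.
Total weld length L_w = 27 in. Treat welds as unit-width lines.
Polar moment about centroid: J = 2[d³/12 + d(b/2)²] = 2[13.5³/12 + 13.5×3²] = 653.1 in³.
Direct shear f_v = P/L_w = 151 / 27 = 5.593 kip/in (vertical).
Torsion M = P·e = 151 × 6.5 = 981.5 kip·in.
Critical point at (x, y) = (3, 6.75) from centroid. f_tx = M·y/J = 10.14 kip/in; f_ty = M·x/J = 4.509 kip/in.
Resultant f_max = √[f_tx² + (f_v + f_ty)²] = √[10.14² + (5.593 + 4.509)²] = 14.32 kip/in.
Capacity per unit length: φr_n = 0.75 × 0.6 × 80 × (0.707 × 0.75) = 19.09 kip/in.
14.32 ≤ 19.09 → adequate.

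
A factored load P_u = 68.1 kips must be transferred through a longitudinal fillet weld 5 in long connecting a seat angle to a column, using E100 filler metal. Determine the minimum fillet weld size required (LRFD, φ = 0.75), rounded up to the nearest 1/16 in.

E100XX → F_EXX = 100 ksi.
Total weld length L = 5 in.
Required throat t_e = P_u / (φ × 0.6 F_EXX × L) = 68.1 / (0.75 × 0.6 × 100 × 5) = 0.3027 in.
Required leg w = t_e / 0.707 = 0.4281 in → use 7/16 in.

w = 7/16 in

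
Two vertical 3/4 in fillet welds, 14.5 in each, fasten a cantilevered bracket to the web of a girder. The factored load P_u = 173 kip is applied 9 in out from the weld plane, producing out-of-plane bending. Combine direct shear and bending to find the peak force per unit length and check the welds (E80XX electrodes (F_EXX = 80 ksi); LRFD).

L_w = 2 × 14.5 = 29 in; section modulus (unit throat) S = 2 × L²/6 = 70.08 in².
Direct shear f_v = P/L_w = 173/29 = 5.966 kip/in.
Moment M = P × e = 173 × 9 = 1557 kip·in; bending f_b = M/S = 22.22 kip/in.
f_max = √(f_v² + f_b²) = √(5.966² + 22.22²) = 23 kip/in.
φr_n = 0.75 × 0.6 × 80 × (0.707 × 0.75) = 19.09 kip/in → NOT adequate.

f_max ≈ 23 kip/in; NOT adequate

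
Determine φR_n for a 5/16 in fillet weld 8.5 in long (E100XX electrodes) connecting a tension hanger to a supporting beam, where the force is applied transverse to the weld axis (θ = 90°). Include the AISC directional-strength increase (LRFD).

φR_n ≈ 127 kip

E100XX → F_EXX = 100 ksi.
t_e = 0.707 × 0.3125 = 0.2209 in; A_we = 0.2209 × 8.5 = 1.878 in².
Directional factor: 1.0 + 0.5 sin^1.5(90°) = 1.5.
F_nw = 0.6 × 100 × 1.5 = 90 ksi.
φR_n = 0.75 × 90 × 1.878 = 126.8 kip.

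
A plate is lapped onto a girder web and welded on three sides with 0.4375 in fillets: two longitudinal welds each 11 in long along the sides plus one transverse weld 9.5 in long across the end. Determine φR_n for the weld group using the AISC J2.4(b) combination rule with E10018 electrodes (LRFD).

E100XX → F_EXX = 100 ksi.
t_e = 0.707 × 0.4375 = 0.3093 in.
R_nwl = 0.6 × 100 × 0.3093 × 22 = 408.3 kips (longitudinal, 2 welds).
R_nwt = 0.6 × 100 × 0.3093 × 9.5 = 176.3 kips (transverse, base value).
(i) R_nwl + R_nwt = 584.6 kips; (ii) 0.85 R_nwl + 1.5 R_nwt = 611.5 kips.
R_n = max = 611.5 kips [governs: (ii)]; φR_n = 458.6 kips.

φR_n ≈ 459 kips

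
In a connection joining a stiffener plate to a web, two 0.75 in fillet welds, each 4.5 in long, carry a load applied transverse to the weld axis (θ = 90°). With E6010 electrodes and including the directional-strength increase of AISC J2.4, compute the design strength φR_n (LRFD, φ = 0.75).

φR_n ≈ 193 kips

E60XX → F_EXX = 60 ksi.
t_e = 0.707 × 0.75 = 0.5302 in; A_we = 0.5302 × 9 = 4.772 in².
Directional factor: 1.0 + 0.5 sin^1.5(90°) = 1.5.
F_nw = 0.6 × 60 × 1.5 = 54 ksi.
φR_n = 0.75 × 54 × 4.772 = 193.3 kips.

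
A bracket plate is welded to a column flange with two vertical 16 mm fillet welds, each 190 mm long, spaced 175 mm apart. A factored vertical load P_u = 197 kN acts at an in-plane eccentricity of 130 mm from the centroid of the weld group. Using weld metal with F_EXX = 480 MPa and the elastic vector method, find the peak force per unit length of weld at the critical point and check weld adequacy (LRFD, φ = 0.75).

Total weld length L_w = 380 mm. Treat welds as unit-width lines.
Polar moment about centroid: J = 2[d³/12 + d(b/2)²] = 2[190³/12 + 190×87.5²] = 4053000 mm³.
Direct shear f_v = P/L_w = 197×10³ / 380 = 518.4 N/mm (vertical).
Torsion M = P·e = 197×10³ × 130 = 25610000 N·mm.
Critical point at (x, y) = (87.5, 95) from centroid. f_tx = M·y/J = 600.4 N/mm; f_ty = M·x/J = 553 N/mm.
Resultant f_max = √[f_tx² + (f_v + f_ty)²] = √[600.4² + (518.4 + 553)²] = 1228 N/mm.
Capacity per unit length: φr_n = 0.75 × 0.6 × 480 × (0.707 × 16) = 2443 N/mm.
1228 ≤ 2443 → adequate.

f_max ≈ 1230 N/mm; adequate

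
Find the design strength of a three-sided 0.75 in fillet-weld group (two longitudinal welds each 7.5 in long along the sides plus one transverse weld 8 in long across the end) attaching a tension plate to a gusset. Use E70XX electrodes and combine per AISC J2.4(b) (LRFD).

φR_n ≈ 413 kips

E70XX → F_EXX = 70 ksi.
t_e = 0.707 × 0.75 = 0.5302 in.
R_nwl = 0.6 × 70 × 0.5302 × 15 = 334.1 kips (longitudinal, 2 welds).
R_nwt = 0.6 × 70 × 0.5302 × 8 = 178.2 kips (transverse, base value).
(i) R_nwl + R_nwt = 512.2 kips; (ii) 0.85 R_nwl + 1.5 R_nwt = 551.2 kips.
R_n = max = 551.2 kips [governs: (ii)]; φR_n = 413.4 kips.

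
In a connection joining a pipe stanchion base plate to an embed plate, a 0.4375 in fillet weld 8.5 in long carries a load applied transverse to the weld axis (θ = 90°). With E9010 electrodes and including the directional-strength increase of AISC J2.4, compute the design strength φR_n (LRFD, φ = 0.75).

E90XX → F_EXX = 90 ksi.
t_e = 0.707 × 0.4375 = 0.3093 in; A_we = 0.3093 × 8.5 = 2.629 in².
Directional factor: 1.0 + 0.5 sin^1.5(90°) = 1.5.
F_nw = 0.6 × 90 × 1.5 = 81 ksi.
φR_n = 0.75 × 81 × 2.629 = 159.7 kip.

φR_n ≈ 160 kip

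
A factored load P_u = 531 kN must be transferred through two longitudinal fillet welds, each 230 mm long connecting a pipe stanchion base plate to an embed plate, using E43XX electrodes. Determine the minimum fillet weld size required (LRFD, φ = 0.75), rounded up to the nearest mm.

w = 9 mm

E43XX → F_EXX = 430 MPa.
Total weld length L = 460 mm.
Required throat t_e = P_u / (φ × 0.6 F_EXX × L) = 531 / (0.75 × 0.6 × 430 × 460 × 10⁻³) = 5.966 mm.
Required leg w = t_e / 0.707 = 8.438 mm → use 9 mm.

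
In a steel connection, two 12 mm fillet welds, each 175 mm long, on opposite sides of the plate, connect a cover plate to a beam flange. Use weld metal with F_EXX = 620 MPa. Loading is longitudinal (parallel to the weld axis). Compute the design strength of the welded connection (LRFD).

Effective throat t_e = 0.707 × 12 = 8.484 mm.
Total length L = 350 mm; A_we = 8.484 × 350 = 2969 mm².
F_nw = 0.6 F_EXX = 0.6 × 620 = 372 MPa.
φR_n = 0.75 × 372 × 2969 × 10⁻³ = 828.5 kN.

φR_n ≈ 828 kN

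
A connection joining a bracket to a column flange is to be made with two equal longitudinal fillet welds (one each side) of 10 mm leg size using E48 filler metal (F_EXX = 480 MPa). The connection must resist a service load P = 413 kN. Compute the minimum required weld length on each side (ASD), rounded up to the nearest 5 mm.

L = 205 mm on each side

Throat t_e = 0.707 × 10 = 7.07 mm.
r_n/Ω = (0.6 × 480 × 7.07) / 2.0 = 1018 N/mm = 1.018 kN/mm.
L_req = P / (r_n/Ω) = 413 / 1.018 = 405.7 mm total.
Per side: 405.7 / 2 = 202.8 mm.
Round up → use L = 205 mm on each side.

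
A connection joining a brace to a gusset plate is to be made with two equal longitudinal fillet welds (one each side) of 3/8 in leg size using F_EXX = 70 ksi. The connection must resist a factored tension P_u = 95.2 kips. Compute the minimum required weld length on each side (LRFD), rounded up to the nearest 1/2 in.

L = 6 in on each side

Throat t_e = 0.707 × 0.375 = 0.2651 in.
φr_n = 0.75 × 0.6 × 70 × 0.2651 = 8.351 kips/in.
L_req = P_u / φr_n = 95.2 / 8.351 = 11.4 in total.
Per side: 11.4 / 2 = 5.7 in.
Round up → use L = 6 in on each side.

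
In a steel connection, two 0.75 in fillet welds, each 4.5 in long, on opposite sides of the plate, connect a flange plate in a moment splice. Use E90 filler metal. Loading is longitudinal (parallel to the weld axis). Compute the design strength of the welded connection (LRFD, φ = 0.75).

E90XX → F_EXX = 90 ksi.
Effective throat t_e = 0.707 × 0.75 = 0.5302 in.
Total length L = 9 in; A_we = 0.5302 × 9 = 4.772 in².
F_nw = 0.6 F_EXX = 0.6 × 90 = 54 ksi.
φR_n = 0.75 × 54 × 4.772 = 193.3 kips.

φR_n ≈ 193 kips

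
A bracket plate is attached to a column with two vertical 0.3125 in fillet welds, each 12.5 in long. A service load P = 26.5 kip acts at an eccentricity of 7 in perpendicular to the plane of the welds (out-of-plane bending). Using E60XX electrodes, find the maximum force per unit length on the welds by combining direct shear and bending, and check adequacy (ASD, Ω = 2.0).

f_max ≈ 3.72 kip/in; adequate

E60XX → F_EXX = 60 ksi.
L_w = 2 × 12.5 = 25 in; section modulus (unit throat) S = 2 × L²/6 = 52.08 in².
Direct shear f_v = P/L_w = 26.5/25 = 1.06 kip/in.
Moment M = P × e = 26.5 × 7 = 185.5 kip·in; bending f_b = M/S = 3.562 kip/in.
f_max = √(f_v² + f_b²) = √(1.06² + 3.562²) = 3.716 kip/in.
r_n/Ω = (1/2.0) × 0.6 × 60 × (0.707 × 0.3125) = 3.977 kip/in → adequate.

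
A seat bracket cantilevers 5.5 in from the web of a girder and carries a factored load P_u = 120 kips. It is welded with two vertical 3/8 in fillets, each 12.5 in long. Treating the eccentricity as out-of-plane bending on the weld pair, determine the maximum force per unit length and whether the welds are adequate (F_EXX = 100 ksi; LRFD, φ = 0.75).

f_max ≈ 13.6 kip/in; NOT adequate

L_w = 2 × 12.5 = 25 in; section modulus (unit throat) S = 2 × L²/6 = 52.08 in².
Direct shear f_v = P/L_w = 120/25 = 4.8 kip/in.
Moment M = P × e = 120 × 5.5 = 660 kip·in; bending f_b = M/S = 12.67 kip/in.
f_max = √(f_v² + f_b²) = √(4.8² + 12.67²) = 13.55 kip/in.
φr_n = 0.75 × 0.6 × 100 × (0.707 × 0.375) = 11.93 kip/in → NOT adequate.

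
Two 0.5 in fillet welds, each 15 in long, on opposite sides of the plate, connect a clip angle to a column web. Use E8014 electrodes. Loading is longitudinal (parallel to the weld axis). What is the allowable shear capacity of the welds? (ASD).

R_n/Ω ≈ 255 kips

E80XX → F_EXX = 80 ksi.
Effective throat t_e = 0.707 × 0.5 = 0.3535 in.
Total length L = 30 in; A_we = 0.3535 × 30 = 10.6 in².
F_nw = 0.6 F_EXX = 0.6 × 80 = 48 ksi.
R_n = 48 × 10.6 = 509 kips; R_n/Ω = 509/2.0 = 254.5 kips.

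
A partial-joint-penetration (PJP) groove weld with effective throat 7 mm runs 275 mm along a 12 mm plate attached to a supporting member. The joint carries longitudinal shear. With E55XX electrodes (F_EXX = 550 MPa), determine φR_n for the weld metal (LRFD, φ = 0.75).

Effective throat (given) t_e = 7 mm.
A_we = 7 × 275 = 1925 mm².
F_nw = 0.6 F_EXX = 330 MPa.
φR_n = 0.75 × 330 × 1925 × 10⁻³ = 476.4 kN.

φR_n ≈ 476 kN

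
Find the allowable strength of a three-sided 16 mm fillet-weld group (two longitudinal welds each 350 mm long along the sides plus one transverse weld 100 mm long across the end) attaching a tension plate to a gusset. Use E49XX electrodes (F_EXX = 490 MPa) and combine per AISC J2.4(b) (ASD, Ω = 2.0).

t_e = 0.707 × 16 = 11.31 mm.
R_nwl = 0.6 × 490 × 11.31 × 700 × 10⁻³ = 2328 kN (longitudinal, 2 welds).
R_nwt = 0.6 × 490 × 11.31 × 100 × 10⁻³ = 332.6 kN (transverse, base value).
(i) R_nwl + R_nwt = 2661 kN; (ii) 0.85 R_nwl + 1.5 R_nwt = 2478 kN.
R_n = max = 2661 kN [governs: (i)]; R_n/Ω = 1330 kN.

R_n/Ω ≈ 1330 kN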